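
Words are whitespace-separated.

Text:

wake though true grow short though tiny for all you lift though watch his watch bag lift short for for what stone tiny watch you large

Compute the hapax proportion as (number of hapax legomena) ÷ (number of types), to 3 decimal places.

0.563

Frequencies: though:3, for:3, watch:3, short:2, tiny:2, you:2, lift:2, wake:1, true:1, grow:1, all:1, his:1, bag:1, what:1, stone:1, large:1
Hapax count = 9; type count = 16.
Ratio = 9 / 16 = 0.563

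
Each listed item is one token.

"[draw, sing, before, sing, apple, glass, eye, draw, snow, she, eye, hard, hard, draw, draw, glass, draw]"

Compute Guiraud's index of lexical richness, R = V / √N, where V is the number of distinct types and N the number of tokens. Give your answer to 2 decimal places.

2.18

N = 17, V = 9.
√N = 4.123106
R = 9 / 4.123106 = 2.18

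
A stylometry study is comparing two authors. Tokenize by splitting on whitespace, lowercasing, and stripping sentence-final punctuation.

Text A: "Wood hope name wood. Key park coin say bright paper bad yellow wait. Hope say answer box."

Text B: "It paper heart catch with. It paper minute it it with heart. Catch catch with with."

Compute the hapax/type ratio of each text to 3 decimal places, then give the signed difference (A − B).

0.619

A: hapax=11, V=14, ratio=0.786
B: hapax=1, V=6, ratio=0.167
Difference = 0.786 − 0.167 = 0.619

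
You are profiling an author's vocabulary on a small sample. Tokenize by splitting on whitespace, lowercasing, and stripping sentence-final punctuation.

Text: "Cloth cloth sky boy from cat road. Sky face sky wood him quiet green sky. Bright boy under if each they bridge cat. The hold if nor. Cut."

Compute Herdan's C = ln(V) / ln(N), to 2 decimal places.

0.91

N = 28, V = 21.
ln(V) = 3.044522, ln(N) = 3.332205
C = 3.044522 / 3.332205 = 0.91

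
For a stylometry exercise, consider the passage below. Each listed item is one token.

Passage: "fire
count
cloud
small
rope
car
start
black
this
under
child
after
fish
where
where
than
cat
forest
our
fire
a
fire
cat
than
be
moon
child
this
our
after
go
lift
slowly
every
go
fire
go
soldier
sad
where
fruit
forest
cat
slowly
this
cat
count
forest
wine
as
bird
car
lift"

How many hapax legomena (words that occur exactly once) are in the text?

Frequencies: fire:4, cat:4, this:3, where:3, forest:3, go:3, count:2, car:2, child:2, after:2, than:2, our:2, lift:2, slowly:2, cloud:1, small:1, rope:1, start:1, black:1, under:1, … (11 more, each freq 1)
Hapax (freq=1): a, as, be, bird, black, cloud, every, fish, fruit, moon, rope, sad, small, soldier, start, under, wine

17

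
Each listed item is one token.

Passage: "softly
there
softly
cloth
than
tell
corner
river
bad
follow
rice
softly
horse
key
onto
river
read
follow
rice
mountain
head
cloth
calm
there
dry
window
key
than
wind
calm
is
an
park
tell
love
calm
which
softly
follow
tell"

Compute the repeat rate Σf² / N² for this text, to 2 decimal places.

0.05

Frequencies: softly:4, tell:3, follow:3, calm:3, there:2, cloth:2, than:2, river:2, rice:2, key:2, corner:1, bad:1, horse:1, onto:1, read:1, mountain:1, head:1, dry:1, window:1, wind:1, … (5 more, each freq 1)
Σf² = 82; N² = 1600
Repeat rate = 82 / 1600 = 0.05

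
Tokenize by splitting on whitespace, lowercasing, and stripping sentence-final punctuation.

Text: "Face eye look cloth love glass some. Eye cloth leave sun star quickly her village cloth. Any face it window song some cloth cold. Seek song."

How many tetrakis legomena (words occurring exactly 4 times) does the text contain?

Frequencies: cloth:4, face:2, eye:2, some:2, song:2, look:1, love:1, glass:1, leave:1, sun:1, star:1, quickly:1, her:1, village:1, any:1, it:1, window:1, cold:1, seek:1
Words with frequency 4: cloth

1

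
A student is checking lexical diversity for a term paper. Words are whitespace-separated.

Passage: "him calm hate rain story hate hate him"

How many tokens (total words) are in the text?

8

Tokens: him, calm, hate, rain, story, hate, hate, him
N = 8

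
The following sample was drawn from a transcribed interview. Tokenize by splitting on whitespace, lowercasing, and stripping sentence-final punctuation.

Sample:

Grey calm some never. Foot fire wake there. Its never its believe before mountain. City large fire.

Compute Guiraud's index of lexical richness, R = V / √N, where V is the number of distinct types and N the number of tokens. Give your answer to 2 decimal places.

3.40

N = 17, V = 14.
√N = 4.123106
R = 14 / 4.123106 = 3.40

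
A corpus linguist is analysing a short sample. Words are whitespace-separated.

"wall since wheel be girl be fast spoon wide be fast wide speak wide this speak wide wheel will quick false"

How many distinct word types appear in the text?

Distinct types: {be, false, fast, girl, quick, since, speak, spoon, this, wall, wheel, wide, will}
V = 13

13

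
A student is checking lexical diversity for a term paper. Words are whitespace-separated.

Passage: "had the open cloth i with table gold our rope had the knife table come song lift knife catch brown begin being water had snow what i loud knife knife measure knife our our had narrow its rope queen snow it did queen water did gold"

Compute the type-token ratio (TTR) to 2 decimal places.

N = 46 tokens, V = 28 types.
TTR = V / N = 28 / 46 = 0.61

0.61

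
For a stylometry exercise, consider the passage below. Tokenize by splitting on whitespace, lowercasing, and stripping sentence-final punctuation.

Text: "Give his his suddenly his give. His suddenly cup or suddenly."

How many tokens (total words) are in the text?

11

Tokens: give, his, his, suddenly, his, give, his, suddenly, cup, or, suddenly
N = 11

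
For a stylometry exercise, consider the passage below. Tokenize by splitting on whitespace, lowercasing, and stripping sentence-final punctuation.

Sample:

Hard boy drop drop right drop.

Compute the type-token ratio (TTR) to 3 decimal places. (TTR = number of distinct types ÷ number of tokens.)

N = 6 tokens, V = 4 types.
TTR = V / N = 4 / 6 = 0.667

0.667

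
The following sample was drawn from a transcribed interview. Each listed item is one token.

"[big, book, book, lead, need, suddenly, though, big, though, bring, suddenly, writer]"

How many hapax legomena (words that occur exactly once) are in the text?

Frequencies: big:2, book:2, suddenly:2, though:2, lead:1, need:1, bring:1, writer:1
Hapax (freq=1): bring, lead, need, writer

4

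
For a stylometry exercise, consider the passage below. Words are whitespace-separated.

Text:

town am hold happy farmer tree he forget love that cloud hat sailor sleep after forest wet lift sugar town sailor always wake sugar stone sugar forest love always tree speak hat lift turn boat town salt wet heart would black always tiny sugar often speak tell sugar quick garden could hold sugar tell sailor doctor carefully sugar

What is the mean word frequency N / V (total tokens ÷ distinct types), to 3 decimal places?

N = 58 tokens, V = 37 types.
Mean frequency = N / V = 58 / 37 = 1.568

1.568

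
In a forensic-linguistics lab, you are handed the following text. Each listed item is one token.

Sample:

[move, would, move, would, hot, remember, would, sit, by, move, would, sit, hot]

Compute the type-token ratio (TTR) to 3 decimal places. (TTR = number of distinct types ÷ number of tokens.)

0.462

N = 13 tokens, V = 6 types.
TTR = V / N = 6 / 13 = 0.462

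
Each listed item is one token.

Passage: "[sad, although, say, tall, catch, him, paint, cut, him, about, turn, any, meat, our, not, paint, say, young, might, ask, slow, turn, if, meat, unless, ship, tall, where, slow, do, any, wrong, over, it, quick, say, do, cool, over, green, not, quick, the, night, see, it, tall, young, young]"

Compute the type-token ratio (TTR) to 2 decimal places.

N = 49 tokens, V = 32 types.
TTR = V / N = 32 / 49 = 0.65

0.65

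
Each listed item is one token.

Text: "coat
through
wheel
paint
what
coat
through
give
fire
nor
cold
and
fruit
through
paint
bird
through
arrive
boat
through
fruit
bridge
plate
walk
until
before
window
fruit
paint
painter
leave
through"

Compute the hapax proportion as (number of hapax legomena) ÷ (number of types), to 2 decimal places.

0.82

Frequencies: through:6, paint:3, fruit:3, coat:2, wheel:1, what:1, give:1, fire:1, nor:1, cold:1, and:1, bird:1, arrive:1, boat:1, bridge:1, plate:1, walk:1, until:1, before:1, window:1, … (2 more, each freq 1)
Hapax count = 18; type count = 22.
Ratio = 18 / 22 = 0.82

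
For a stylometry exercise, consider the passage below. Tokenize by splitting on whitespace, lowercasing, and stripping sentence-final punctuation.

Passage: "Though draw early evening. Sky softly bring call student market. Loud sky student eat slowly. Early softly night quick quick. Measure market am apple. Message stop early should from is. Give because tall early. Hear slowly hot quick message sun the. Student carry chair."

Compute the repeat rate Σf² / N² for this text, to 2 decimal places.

0.04

Frequencies: early:4, student:3, quick:3, sky:2, softly:2, market:2, slowly:2, message:2, though:1, draw:1, evening:1, bring:1, call:1, loud:1, eat:1, night:1, measure:1, am:1, apple:1, stop:1, … (12 more, each freq 1)
Σf² = 78; N² = 1936
Repeat rate = 78 / 1936 = 0.04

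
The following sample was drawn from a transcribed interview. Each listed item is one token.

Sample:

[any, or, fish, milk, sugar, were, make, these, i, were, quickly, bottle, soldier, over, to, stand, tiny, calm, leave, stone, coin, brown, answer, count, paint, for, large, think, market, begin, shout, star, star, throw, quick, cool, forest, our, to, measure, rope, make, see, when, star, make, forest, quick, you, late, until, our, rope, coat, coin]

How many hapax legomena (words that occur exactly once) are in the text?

35

Frequencies: make:3, star:3, were:2, to:2, coin:2, quick:2, forest:2, our:2, rope:2, any:1, or:1, fish:1, milk:1, sugar:1, these:1, i:1, quickly:1, bottle:1, soldier:1, over:1, … (24 more, each freq 1)
Hapax (freq=1): answer, any, begin, bottle, brown, calm, coat, cool, count, fish, for, i, large, late, leave, market, measure, milk, or, over, paint, quickly, see, shout, soldier, stand, stone, sugar, these, think, throw, tiny, until, when, you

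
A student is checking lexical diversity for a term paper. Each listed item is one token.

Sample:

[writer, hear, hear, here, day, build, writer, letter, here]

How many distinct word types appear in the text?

6

Distinct types: {build, day, hear, here, letter, writer}
V = 6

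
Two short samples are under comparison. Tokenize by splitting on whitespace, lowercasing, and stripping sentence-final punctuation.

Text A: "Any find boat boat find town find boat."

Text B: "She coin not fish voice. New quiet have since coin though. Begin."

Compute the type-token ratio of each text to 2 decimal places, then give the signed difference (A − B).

-0.42

TTR(A) = 4/8 = 0.50
TTR(B) = 11/12 = 0.92
Difference = 0.50 − 0.92 = -0.42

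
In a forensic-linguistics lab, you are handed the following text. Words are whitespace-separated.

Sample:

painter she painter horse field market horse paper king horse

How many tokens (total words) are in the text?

10

Tokens: painter, she, painter, horse, field, market, horse, paper, king, horse
N = 10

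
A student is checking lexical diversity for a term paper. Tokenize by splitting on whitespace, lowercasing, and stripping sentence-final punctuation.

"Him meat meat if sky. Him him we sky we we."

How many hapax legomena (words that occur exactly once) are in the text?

1

Frequencies: him:3, we:3, meat:2, sky:2, if:1
Hapax (freq=1): if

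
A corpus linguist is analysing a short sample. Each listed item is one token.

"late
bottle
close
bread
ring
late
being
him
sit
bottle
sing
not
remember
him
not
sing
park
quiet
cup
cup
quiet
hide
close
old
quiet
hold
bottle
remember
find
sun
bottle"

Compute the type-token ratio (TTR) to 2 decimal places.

N = 31 tokens, V = 19 types.
TTR = V / N = 19 / 31 = 0.61

0.61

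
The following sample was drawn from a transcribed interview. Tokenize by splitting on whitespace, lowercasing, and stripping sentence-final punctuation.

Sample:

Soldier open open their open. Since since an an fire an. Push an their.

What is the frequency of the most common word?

4

Frequencies: an:4, open:3, their:2, since:2, soldier:1, fire:1, push:1
Most common: 'an' with frequency 4.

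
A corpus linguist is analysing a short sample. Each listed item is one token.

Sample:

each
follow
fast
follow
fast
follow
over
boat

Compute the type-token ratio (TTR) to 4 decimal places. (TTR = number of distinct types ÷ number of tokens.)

N = 8 tokens, V = 5 types.
TTR = V / N = 5 / 8 = 0.6250

0.6250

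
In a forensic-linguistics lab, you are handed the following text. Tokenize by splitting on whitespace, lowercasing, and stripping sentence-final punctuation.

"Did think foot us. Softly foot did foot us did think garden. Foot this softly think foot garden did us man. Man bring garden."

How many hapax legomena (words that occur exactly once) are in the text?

Frequencies: foot:5, did:4, think:3, us:3, garden:3, softly:2, man:2, this:1, bring:1
Hapax (freq=1): bring, this

2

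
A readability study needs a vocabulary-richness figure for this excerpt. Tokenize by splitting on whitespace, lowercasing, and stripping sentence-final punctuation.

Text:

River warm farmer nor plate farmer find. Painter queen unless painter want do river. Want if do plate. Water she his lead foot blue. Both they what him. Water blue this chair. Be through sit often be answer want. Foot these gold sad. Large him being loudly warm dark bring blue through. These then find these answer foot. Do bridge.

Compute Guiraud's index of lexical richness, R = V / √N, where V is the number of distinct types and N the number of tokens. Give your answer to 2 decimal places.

5.03

N = 60, V = 39.
√N = 7.745967
R = 39 / 7.745967 = 5.03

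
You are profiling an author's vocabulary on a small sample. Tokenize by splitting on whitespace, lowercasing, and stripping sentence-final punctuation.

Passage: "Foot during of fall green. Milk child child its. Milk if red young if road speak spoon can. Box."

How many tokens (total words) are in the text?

19

Tokens: foot, during, of, fall, green, milk, child, child, its, milk, if, red, young, if, road, speak, spoon, can, box
N = 19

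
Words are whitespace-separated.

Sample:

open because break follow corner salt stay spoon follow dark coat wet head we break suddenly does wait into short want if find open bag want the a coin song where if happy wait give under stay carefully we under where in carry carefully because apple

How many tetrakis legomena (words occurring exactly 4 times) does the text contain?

0

Frequencies: open:2, because:2, break:2, follow:2, stay:2, we:2, wait:2, want:2, if:2, where:2, under:2, carefully:2, corner:1, salt:1, spoon:1, dark:1, coat:1, wet:1, head:1, suddenly:1, … (14 more, each freq 1)
Words with frequency 4: (none)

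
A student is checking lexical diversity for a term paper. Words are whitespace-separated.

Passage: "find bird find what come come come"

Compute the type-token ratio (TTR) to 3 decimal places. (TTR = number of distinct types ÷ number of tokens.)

N = 7 tokens, V = 4 types.
TTR = V / N = 4 / 7 = 0.571

0.571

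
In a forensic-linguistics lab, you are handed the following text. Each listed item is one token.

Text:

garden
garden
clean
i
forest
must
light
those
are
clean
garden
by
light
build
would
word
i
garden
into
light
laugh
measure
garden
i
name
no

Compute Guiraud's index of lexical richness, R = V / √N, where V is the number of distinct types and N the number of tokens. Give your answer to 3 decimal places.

3.334

N = 26, V = 17.
√N = 5.099020
R = 17 / 5.099020 = 3.334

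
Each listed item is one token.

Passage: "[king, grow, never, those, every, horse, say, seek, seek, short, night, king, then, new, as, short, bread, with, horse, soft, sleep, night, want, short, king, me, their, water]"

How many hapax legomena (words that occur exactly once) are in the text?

16

Frequencies: king:3, short:3, horse:2, seek:2, night:2, grow:1, never:1, those:1, every:1, say:1, then:1, new:1, as:1, bread:1, with:1, soft:1, sleep:1, want:1, me:1, their:1, … (1 more, each freq 1)
Hapax (freq=1): as, bread, every, grow, me, never, new, say, sleep, soft, their, then, those, want, water, with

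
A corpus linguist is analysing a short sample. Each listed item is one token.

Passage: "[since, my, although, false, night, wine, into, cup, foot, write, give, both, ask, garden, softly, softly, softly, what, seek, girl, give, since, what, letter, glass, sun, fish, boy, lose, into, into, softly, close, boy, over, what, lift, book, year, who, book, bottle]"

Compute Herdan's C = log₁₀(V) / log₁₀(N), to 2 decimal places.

0.92

N = 42, V = 31.
log₁₀(V) = 1.491362, log₁₀(N) = 1.623249
C = 1.491362 / 1.623249 = 0.92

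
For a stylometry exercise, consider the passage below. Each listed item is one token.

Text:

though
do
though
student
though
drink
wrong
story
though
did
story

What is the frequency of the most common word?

Frequencies: though:4, story:2, do:1, student:1, drink:1, wrong:1, did:1
Most common: 'though' with frequency 4.

4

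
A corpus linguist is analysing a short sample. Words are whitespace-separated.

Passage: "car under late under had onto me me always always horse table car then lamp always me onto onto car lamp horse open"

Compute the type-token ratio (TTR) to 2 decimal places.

N = 23 tokens, V = 12 types.
TTR = V / N = 12 / 23 = 0.52

0.52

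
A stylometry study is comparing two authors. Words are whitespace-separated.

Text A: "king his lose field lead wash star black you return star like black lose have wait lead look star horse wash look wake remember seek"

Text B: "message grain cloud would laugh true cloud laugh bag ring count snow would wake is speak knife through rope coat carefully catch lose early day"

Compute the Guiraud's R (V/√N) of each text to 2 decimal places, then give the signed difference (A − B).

A: V=18, N=25, R=3.60
B: V=22, N=25, R=4.40
Difference = 3.60 − 4.40 = -0.80

-0.80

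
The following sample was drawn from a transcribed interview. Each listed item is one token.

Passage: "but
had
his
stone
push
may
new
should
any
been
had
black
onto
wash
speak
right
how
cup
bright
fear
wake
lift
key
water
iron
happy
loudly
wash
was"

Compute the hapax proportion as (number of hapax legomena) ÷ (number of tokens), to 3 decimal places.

Frequencies: had:2, wash:2, but:1, his:1, stone:1, push:1, may:1, new:1, should:1, any:1, been:1, black:1, onto:1, speak:1, right:1, how:1, cup:1, bright:1, fear:1, wake:1, … (7 more, each freq 1)
Hapax count = 25; token count = 29.
Ratio = 25 / 29 = 0.862

0.862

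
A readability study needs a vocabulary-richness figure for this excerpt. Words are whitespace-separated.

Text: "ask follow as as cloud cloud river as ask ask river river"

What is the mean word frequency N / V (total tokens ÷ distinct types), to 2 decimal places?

N = 12 tokens, V = 5 types.
Mean frequency = N / V = 12 / 5 = 2.40

2.40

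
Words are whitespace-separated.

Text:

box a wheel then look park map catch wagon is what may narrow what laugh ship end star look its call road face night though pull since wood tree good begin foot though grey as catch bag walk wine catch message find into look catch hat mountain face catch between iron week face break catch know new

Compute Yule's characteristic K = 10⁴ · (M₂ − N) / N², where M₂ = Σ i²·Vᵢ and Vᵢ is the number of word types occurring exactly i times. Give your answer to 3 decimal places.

141.582

Frequencies: catch:6, look:3, face:3, what:2, though:2, box:1, a:1, wheel:1, then:1, park:1, map:1, wagon:1, is:1, may:1, narrow:1, laugh:1, ship:1, end:1, star:1, its:1, … (26 more, each freq 1)
N = 57. Frequency spectrum: V_1=41, V_2=2, V_3=2, V_6=1
M₂ = 1²·41 + 2²·2 + 3²·2 + 6²·1 = 103
K = 10000 × (103 − 57) / 57² = 141.582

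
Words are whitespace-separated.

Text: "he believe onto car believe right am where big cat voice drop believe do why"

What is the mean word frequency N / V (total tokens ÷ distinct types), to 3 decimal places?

N = 15 tokens, V = 13 types.
Mean frequency = N / V = 15 / 13 = 1.154

1.154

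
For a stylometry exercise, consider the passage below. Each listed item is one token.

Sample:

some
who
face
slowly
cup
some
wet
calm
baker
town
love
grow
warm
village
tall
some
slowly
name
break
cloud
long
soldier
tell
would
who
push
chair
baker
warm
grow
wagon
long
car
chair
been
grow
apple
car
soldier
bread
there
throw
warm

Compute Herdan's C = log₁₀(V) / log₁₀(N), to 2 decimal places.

N = 43, V = 30.
log₁₀(V) = 1.477121, log₁₀(N) = 1.633468
C = 1.477121 / 1.633468 = 0.90

0.90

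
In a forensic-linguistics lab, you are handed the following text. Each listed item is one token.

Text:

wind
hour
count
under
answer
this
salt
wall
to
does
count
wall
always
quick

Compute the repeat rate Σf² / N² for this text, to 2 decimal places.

0.09

Frequencies: count:2, wall:2, wind:1, hour:1, under:1, answer:1, this:1, salt:1, to:1, does:1, always:1, quick:1
Σf² = 18; N² = 196
Repeat rate = 18 / 196 = 0.09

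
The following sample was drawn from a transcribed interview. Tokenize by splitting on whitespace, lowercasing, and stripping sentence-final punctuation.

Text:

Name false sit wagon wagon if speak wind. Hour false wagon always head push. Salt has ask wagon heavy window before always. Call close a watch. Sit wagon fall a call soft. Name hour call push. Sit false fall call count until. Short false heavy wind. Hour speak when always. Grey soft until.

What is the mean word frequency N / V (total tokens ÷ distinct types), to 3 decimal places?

N = 53 tokens, V = 28 types.
Mean frequency = N / V = 53 / 28 = 1.893

1.893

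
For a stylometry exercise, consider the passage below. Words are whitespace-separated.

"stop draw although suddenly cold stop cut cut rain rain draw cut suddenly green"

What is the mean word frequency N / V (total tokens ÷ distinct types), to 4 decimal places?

N = 14 tokens, V = 8 types.
Mean frequency = N / V = 14 / 8 = 1.7500

1.7500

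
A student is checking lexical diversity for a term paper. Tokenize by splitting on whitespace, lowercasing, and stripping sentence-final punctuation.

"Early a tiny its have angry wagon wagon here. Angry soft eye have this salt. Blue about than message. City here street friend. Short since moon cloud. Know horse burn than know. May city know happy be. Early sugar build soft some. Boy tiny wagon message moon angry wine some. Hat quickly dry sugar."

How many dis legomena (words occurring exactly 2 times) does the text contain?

Frequencies: angry:3, wagon:3, know:3, early:2, tiny:2, have:2, here:2, soft:2, than:2, message:2, city:2, moon:2, sugar:2, some:2, a:1, its:1, eye:1, this:1, salt:1, blue:1, … (17 more, each freq 1)
Words with frequency 2: city, early, have, here, message, moon, soft, some, sugar, than, tiny

11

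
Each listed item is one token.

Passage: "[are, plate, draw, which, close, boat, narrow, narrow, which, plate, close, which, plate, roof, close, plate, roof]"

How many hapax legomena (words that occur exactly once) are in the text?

Frequencies: plate:4, which:3, close:3, narrow:2, roof:2, are:1, draw:1, boat:1
Hapax (freq=1): are, boat, draw

3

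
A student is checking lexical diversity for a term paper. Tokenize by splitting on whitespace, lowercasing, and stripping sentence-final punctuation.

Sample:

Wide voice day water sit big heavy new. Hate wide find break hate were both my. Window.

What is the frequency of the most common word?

Frequencies: wide:2, hate:2, voice:1, day:1, water:1, sit:1, big:1, heavy:1, new:1, find:1, break:1, were:1, both:1, my:1, window:1
Most common: 'wide' with frequency 2.

2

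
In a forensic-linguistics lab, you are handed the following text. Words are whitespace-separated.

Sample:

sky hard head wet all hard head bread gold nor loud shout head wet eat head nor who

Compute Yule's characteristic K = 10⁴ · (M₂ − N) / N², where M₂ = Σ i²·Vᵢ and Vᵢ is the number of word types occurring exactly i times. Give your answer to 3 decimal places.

555.556

Frequencies: head:4, hard:2, wet:2, nor:2, sky:1, all:1, bread:1, gold:1, loud:1, shout:1, eat:1, who:1
N = 18. Frequency spectrum: V_1=8, V_2=3, V_4=1
M₂ = 1²·8 + 2²·3 + 4²·1 = 36
K = 10000 × (36 − 18) / 18² = 555.556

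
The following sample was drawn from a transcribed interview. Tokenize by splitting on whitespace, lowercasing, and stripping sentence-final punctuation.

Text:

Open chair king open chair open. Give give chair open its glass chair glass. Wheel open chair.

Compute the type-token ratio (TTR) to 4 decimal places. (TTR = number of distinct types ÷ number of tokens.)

N = 17 tokens, V = 7 types.
TTR = V / N = 7 / 17 = 0.4118

0.4118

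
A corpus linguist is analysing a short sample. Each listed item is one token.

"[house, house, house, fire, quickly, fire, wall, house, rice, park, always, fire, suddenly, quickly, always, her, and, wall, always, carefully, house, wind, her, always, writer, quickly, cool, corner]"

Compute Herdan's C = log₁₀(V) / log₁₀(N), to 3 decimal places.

N = 28, V = 15.
log₁₀(V) = 1.176091, log₁₀(N) = 1.447158
C = 1.176091 / 1.447158 = 0.813

0.813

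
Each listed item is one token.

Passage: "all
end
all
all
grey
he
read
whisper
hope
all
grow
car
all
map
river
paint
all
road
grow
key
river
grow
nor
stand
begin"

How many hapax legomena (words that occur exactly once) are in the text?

Frequencies: all:6, grow:3, river:2, end:1, grey:1, he:1, read:1, whisper:1, hope:1, car:1, map:1, paint:1, road:1, key:1, nor:1, stand:1, begin:1
Hapax (freq=1): begin, car, end, grey, he, hope, key, map, nor, paint, read, road, stand, whisper

14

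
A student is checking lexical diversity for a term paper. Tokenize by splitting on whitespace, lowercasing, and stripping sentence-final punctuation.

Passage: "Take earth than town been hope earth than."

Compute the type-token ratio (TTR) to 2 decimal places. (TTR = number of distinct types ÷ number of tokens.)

N = 8 tokens, V = 6 types.
TTR = V / N = 6 / 8 = 0.75

0.75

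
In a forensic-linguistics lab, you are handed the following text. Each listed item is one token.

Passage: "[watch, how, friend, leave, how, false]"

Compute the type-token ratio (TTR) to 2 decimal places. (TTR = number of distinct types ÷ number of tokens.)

0.83

N = 6 tokens, V = 5 types.
TTR = V / N = 5 / 6 = 0.83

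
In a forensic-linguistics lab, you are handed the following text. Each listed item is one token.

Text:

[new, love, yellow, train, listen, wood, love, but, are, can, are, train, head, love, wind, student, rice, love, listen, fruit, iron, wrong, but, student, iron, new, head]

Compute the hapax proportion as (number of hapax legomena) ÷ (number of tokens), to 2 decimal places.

0.26

Frequencies: love:4, new:2, train:2, listen:2, but:2, are:2, head:2, student:2, iron:2, yellow:1, wood:1, can:1, wind:1, rice:1, fruit:1, wrong:1
Hapax count = 7; token count = 27.
Ratio = 7 / 27 = 0.26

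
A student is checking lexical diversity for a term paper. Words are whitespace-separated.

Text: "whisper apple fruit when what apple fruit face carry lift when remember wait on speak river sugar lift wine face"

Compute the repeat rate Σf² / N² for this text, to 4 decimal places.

Frequencies: apple:2, fruit:2, when:2, face:2, lift:2, whisper:1, what:1, carry:1, remember:1, wait:1, on:1, speak:1, river:1, sugar:1, wine:1
Σf² = 30; N² = 400
Repeat rate = 30 / 400 = 0.0750

0.0750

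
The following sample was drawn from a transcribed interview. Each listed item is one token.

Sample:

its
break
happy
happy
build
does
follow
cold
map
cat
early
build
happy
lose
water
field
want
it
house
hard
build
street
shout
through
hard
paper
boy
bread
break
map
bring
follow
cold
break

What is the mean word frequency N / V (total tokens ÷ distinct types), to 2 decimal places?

1.42

N = 34 tokens, V = 24 types.
Mean frequency = N / V = 34 / 24 = 1.42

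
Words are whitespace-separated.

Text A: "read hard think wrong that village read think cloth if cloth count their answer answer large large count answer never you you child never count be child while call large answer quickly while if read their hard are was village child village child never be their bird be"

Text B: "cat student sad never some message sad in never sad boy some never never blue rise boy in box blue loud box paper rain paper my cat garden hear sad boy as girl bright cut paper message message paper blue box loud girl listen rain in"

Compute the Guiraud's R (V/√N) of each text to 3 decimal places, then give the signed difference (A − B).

A: V=22, N=48, R=3.175
B: V=22, N=46, R=3.244
Difference = 3.175 − 3.244 = -0.069

-0.069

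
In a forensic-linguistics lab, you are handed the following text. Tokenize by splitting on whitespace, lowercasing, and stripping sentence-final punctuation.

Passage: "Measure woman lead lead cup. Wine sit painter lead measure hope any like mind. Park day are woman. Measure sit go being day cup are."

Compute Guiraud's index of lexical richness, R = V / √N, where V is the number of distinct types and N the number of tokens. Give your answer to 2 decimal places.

N = 25, V = 16.
√N = 5.000000
R = 16 / 5.000000 = 3.20

3.20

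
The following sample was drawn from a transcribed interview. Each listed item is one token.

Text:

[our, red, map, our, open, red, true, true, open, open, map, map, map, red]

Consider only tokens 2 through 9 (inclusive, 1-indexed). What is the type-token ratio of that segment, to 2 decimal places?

Segment tokens 2–9: red, map, our, open, red, true, true, open
Segment N = 8, segment V = 5.
TTR = 5 / 8 = 0.63

0.63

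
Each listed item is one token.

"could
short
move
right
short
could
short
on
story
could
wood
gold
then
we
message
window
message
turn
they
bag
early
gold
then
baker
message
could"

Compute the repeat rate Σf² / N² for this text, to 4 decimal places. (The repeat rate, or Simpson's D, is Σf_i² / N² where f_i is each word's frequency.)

Frequencies: could:4, short:3, message:3, gold:2, then:2, move:1, right:1, on:1, story:1, wood:1, we:1, window:1, turn:1, they:1, bag:1, early:1, baker:1
Σf² = 54; N² = 676
Repeat rate = 54 / 676 = 0.0799

0.0799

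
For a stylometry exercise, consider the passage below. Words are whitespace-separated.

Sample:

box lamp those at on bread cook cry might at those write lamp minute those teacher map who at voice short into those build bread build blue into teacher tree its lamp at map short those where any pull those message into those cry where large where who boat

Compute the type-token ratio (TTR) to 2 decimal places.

N = 49 tokens, V = 27 types.
TTR = V / N = 27 / 49 = 0.55

0.55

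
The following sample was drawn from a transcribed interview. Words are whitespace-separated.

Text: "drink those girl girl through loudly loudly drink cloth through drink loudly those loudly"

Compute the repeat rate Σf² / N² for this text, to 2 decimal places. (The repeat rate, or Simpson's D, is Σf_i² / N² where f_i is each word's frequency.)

0.19

Frequencies: loudly:4, drink:3, those:2, girl:2, through:2, cloth:1
Σf² = 38; N² = 196
Repeat rate = 38 / 196 = 0.19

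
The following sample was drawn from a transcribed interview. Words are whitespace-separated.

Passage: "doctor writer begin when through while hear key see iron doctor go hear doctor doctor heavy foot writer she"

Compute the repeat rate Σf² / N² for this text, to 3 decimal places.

0.097

Frequencies: doctor:4, writer:2, hear:2, begin:1, when:1, through:1, while:1, key:1, see:1, iron:1, go:1, heavy:1, foot:1, she:1
Σf² = 35; N² = 361
Repeat rate = 35 / 361 = 0.097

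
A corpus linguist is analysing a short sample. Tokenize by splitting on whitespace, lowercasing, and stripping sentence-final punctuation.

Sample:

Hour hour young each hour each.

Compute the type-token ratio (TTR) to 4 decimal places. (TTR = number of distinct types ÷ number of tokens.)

N = 6 tokens, V = 3 types.
TTR = V / N = 3 / 6 = 0.5000

0.5000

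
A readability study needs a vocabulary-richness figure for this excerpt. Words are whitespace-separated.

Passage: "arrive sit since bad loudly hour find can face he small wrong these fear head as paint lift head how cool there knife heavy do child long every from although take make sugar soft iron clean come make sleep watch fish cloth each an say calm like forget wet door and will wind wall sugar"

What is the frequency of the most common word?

2

Frequencies: head:2, make:2, sugar:2, arrive:1, sit:1, since:1, bad:1, loudly:1, hour:1, find:1, can:1, face:1, he:1, small:1, wrong:1, these:1, fear:1, as:1, paint:1, lift:1, … (32 more, each freq 1)
Most common: 'head' with frequency 2.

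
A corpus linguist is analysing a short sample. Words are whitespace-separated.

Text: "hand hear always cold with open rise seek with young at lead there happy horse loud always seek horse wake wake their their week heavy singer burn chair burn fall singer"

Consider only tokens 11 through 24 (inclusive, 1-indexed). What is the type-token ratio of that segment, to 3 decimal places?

Segment tokens 11–24: at, lead, there, happy, horse, loud, always, seek, horse, wake, wake, their, their, week
Segment N = 14, segment V = 11.
TTR = 11 / 14 = 0.786

0.786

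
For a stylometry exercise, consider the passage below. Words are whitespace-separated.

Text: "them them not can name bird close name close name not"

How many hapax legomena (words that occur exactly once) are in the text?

Frequencies: name:3, them:2, not:2, close:2, can:1, bird:1
Hapax (freq=1): bird, can

2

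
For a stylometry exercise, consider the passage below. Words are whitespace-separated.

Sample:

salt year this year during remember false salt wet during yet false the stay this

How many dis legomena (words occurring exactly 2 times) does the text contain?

5

Frequencies: salt:2, year:2, this:2, during:2, false:2, remember:1, wet:1, yet:1, the:1, stay:1
Words with frequency 2: during, false, salt, this, year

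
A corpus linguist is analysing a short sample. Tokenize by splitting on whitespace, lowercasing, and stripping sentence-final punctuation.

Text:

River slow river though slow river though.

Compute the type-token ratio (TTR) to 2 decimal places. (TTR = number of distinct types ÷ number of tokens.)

N = 7 tokens, V = 3 types.
TTR = V / N = 3 / 7 = 0.43

0.43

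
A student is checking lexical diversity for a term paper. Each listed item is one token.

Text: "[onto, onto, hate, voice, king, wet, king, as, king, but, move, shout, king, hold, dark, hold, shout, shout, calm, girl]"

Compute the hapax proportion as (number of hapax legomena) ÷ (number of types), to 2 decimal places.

Frequencies: king:4, shout:3, onto:2, hold:2, hate:1, voice:1, wet:1, as:1, but:1, move:1, dark:1, calm:1, girl:1
Hapax count = 9; type count = 13.
Ratio = 9 / 13 = 0.69

0.69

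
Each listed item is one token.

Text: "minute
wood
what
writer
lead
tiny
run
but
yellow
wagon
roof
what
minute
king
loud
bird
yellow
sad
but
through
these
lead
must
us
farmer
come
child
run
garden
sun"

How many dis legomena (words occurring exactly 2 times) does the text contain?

6

Frequencies: minute:2, what:2, lead:2, run:2, but:2, yellow:2, wood:1, writer:1, tiny:1, wagon:1, roof:1, king:1, loud:1, bird:1, sad:1, through:1, these:1, must:1, us:1, farmer:1, … (4 more, each freq 1)
Words with frequency 2: but, lead, minute, run, what, yellow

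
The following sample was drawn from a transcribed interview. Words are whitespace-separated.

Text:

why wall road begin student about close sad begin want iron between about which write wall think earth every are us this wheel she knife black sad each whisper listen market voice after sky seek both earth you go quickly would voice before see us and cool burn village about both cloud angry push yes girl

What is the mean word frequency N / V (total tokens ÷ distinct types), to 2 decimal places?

N = 56 tokens, V = 47 types.
Mean frequency = N / V = 56 / 47 = 1.19

1.19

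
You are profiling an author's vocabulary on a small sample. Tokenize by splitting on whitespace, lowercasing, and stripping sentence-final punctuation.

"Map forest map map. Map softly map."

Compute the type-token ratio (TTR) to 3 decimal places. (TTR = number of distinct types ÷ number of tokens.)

N = 7 tokens, V = 3 types.
TTR = V / N = 3 / 7 = 0.429

0.429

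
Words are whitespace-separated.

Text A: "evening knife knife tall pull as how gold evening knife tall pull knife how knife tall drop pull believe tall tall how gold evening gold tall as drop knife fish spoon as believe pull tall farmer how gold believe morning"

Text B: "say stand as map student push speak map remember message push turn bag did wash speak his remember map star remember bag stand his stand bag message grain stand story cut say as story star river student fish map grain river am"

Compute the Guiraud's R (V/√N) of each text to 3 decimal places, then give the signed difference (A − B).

-1.185

A: V=13, N=40, R=2.055
B: V=21, N=42, R=3.240
Difference = 2.055 − 3.240 = -1.185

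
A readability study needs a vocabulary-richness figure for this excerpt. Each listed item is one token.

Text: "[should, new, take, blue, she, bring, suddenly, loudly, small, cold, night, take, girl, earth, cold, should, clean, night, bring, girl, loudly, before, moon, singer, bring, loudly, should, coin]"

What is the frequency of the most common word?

Frequencies: should:3, bring:3, loudly:3, take:2, cold:2, night:2, girl:2, new:1, blue:1, she:1, suddenly:1, small:1, earth:1, clean:1, before:1, moon:1, singer:1, coin:1
Most common: 'should' with frequency 3.

3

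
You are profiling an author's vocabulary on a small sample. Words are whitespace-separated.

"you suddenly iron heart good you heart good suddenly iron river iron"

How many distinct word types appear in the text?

Distinct types: {good, heart, iron, river, suddenly, you}
V = 6

6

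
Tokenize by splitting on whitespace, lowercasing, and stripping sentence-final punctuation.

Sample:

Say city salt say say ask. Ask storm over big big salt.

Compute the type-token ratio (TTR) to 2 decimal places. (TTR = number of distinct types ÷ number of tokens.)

0.58

N = 12 tokens, V = 7 types.
TTR = V / N = 7 / 12 = 0.58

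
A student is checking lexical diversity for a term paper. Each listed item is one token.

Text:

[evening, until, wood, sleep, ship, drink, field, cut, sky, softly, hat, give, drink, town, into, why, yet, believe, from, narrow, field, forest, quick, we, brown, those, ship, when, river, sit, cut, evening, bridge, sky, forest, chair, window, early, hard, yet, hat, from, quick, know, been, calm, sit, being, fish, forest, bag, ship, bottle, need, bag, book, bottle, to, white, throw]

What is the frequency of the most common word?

Frequencies: ship:3, forest:3, evening:2, drink:2, field:2, cut:2, sky:2, hat:2, yet:2, from:2, quick:2, sit:2, bag:2, bottle:2, until:1, wood:1, sleep:1, softly:1, give:1, town:1, … (24 more, each freq 1)
Most common: 'ship' with frequency 3.

3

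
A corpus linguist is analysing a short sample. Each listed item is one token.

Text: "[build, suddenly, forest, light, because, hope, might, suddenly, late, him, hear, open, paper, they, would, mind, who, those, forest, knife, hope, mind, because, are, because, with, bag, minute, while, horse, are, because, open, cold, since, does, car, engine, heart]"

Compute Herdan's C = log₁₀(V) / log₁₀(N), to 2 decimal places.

0.93

N = 39, V = 30.
log₁₀(V) = 1.477121, log₁₀(N) = 1.591065
C = 1.477121 / 1.591065 = 0.93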